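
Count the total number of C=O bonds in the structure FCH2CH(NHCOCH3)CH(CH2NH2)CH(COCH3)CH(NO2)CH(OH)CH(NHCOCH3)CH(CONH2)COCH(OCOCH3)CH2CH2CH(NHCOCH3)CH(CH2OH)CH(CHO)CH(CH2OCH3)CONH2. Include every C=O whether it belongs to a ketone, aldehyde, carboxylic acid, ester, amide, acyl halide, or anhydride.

9

CH(NHCOCH3): amide, 1 C=O (running total 1).
CH(COCH3): ketone, 1 C=O (running total 2).
CH(NHCOCH3): amide, 1 C=O (running total 3).
CH(CONH2): amide, 1 C=O (running total 4).
CO: ketone, 1 C=O (running total 5).
CH(OCOCH3): ester, 1 C=O (running total 6).
CH(NHCOCH3): amide, 1 C=O (running total 7).
CH(CHO): aldehyde, 1 C=O (running total 8).
CONH2: amide, 1 C=O (running total 9).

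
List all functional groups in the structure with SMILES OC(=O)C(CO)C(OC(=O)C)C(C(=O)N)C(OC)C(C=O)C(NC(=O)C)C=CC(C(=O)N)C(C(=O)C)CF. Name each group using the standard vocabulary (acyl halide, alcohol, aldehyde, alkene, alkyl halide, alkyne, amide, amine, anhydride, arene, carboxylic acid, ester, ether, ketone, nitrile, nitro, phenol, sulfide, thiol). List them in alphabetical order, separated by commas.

alcohol, aldehyde, alkene, alkyl halide, amide, carboxylic acid, ester, ether, ketone

–COOH: carbonyl C bonded to –OH and C → carboxylic acid (the –OH is not a separate alcohol).
pendant –CH2OH on an sp³ backbone C → alcohol.
pendant –OC(=O)CH3: an acyloxy group → ester.
pendant –CONH2: carbonyl C bonded to C and N → amide.
pendant –OCH3: C–O–C with sp³ C, no adjacent C=O → ether.
pendant –CHO: carbonyl C bonded to C and H → aldehyde.
pendant –NHC(=O)CH3: N bonded to a carbonyl → amide (not amine).
C=C double bond → alkene.
pendant –CONH2: carbonyl C bonded to C and N → amide.
pendant –COCH3: carbonyl C bonded to two carbons → ketone.
halogen on an sp³ carbon → alkyl halide.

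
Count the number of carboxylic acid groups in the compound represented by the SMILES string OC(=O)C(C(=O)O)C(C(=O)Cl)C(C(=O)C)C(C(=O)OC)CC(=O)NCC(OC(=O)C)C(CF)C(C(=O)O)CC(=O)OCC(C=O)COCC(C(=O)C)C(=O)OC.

Working along the chain:
  HOOC: –COOH: carbonyl C bonded to –OH and C → carboxylic acid (the –OH is not a separate alcohol).
  CH(COOH): pendant –COOH: carbonyl C bonded to C and –OH → carboxylic acid.
  CH(COCl): pendant –C(=O)X: carbonyl C bonded to C and halogen → acyl halide.
  CH(COCH3): pendant –COCH3: carbonyl C bonded to two carbons → ketone.
  CH(COOCH3): pendant –COOCH3: carbonyl C bonded to C and –OCH3 → ester.
  CH2CONHCH2: –C(=O)–N– linkage → amide (the N is not an amine).
  CH(OCOCH3): pendant –OC(=O)CH3: an acyloxy group → ester.
  CH(CH2F): pendant –CH2X: halogen on sp³ carbon → alkyl halide.
  CH(COOH): pendant –COOH: carbonyl C bonded to C and –OH → carboxylic acid.
  CH2COOCH2: –C(=O)–O–C with C on the carbonyl side → ester.
  CH(CHO): pendant –CHO: carbonyl C bonded to C and H → aldehyde.
  CH2OCH2: C–O–C with sp³ carbons on both sides and no adjacent C=O → ether.
  CH(COCH3): pendant –COCH3: carbonyl C bonded to two carbons → ketone.
  COOCH3: –C(=O)OCH3: carbonyl C bonded to C and to –OCH3 → ester (not ketone + ether).
Carboxylic acid appears at: HOOC, CH(COOH), CH(COOH) → 3.

3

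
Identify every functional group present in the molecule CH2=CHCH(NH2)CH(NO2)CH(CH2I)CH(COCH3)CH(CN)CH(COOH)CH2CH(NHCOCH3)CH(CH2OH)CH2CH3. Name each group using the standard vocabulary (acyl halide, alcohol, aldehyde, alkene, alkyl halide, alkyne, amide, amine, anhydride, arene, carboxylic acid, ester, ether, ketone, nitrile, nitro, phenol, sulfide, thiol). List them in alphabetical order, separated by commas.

C=C double bond → alkene.
–NH2 on an sp³ carbon with no adjacent C=O → amine.
–NO2 on an sp³ carbon → nitro (the N=O is not a carbonyl).
pendant –CH2X: halogen on sp³ carbon → alkyl halide.
pendant –COCH3: carbonyl C bonded to two carbons → ketone.
pendant –C≡N: nitrile.
pendant –COOH: carbonyl C bonded to C and –OH → carboxylic acid.
pendant –NHC(=O)CH3: N bonded to a carbonyl → amide (not amine).
pendant –CH2OH on an sp³ backbone C → alcohol.

alcohol, alkene, alkyl halide, amide, amine, carboxylic acid, ketone, nitrile, nitro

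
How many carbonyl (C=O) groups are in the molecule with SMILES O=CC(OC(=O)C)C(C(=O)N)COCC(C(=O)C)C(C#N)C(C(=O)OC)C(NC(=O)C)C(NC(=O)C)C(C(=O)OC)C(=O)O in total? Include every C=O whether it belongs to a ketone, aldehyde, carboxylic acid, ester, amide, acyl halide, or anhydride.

OHC: aldehyde, 1 C=O (running total 1).
CH(OCOCH3): ester, 1 C=O (running total 2).
CH(CONH2): amide, 1 C=O (running total 3).
CH(COCH3): ketone, 1 C=O (running total 4).
CH(COOCH3): ester, 1 C=O (running total 5).
CH(NHCOCH3): amide, 1 C=O (running total 6).
CH(NHCOCH3): amide, 1 C=O (running total 7).
CH(COOCH3): ester, 1 C=O (running total 8).
COOH: carboxylic acid, 1 C=O (running total 9).

9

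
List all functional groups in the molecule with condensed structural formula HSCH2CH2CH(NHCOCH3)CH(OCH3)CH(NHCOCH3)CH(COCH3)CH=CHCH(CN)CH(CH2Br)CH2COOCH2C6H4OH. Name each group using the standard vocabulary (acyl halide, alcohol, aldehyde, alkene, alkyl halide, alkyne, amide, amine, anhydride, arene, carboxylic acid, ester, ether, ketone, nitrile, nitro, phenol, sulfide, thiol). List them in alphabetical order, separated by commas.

alkene, alkyl halide, amide, arene, ester, ether, ketone, nitrile, phenol, thiol

Reading the structure from left to right:
  HSCH2: –SH on an sp³ carbon → thiol.
  CH(NHCOCH3): pendant –NHC(=O)CH3: N bonded to a carbonyl → amide (not amine).
  CH(OCH3): pendant –OCH3: C–O–C with sp³ C, no adjacent C=O → ether.
  CH(NHCOCH3): pendant –NHC(=O)CH3: N bonded to a carbonyl → amide (not amine).
  CH(COCH3): pendant –COCH3: carbonyl C bonded to two carbons → ketone.
  CH=CH: C=C double bond → alkene.
  CH(CN): pendant –C≡N: nitrile.
  CH(CH2Br): pendant –CH2X: halogen on sp³ carbon → alkyl halide.
  CH2COOCH2: –C(=O)–O–C with C on the carbonyl side → ester.
  C6H4OH: –OH attached directly to an aromatic ring → phenol (not alcohol); the ring itself is an arene.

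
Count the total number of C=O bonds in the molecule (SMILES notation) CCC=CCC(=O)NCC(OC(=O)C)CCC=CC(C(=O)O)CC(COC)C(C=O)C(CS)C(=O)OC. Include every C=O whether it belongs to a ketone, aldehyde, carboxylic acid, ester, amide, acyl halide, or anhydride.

5

CH2CONHCH2: amide, 1 C=O (running total 1).
CH(OCOCH3): ester, 1 C=O (running total 2).
CH(COOH): carboxylic acid, 1 C=O (running total 3).
CH(CHO): aldehyde, 1 C=O (running total 4).
COOCH3: ester, 1 C=O (running total 5).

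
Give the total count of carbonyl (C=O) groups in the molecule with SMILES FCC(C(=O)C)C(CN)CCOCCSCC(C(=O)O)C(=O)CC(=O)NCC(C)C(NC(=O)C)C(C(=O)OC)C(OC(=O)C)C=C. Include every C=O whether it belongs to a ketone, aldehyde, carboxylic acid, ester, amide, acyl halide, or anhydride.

7

CH(COCH3): ketone, 1 C=O (running total 1).
CH(COOH): carboxylic acid, 1 C=O (running total 2).
CO: ketone, 1 C=O (running total 3).
CH2CONHCH2: amide, 1 C=O (running total 4).
CH(NHCOCH3): amide, 1 C=O (running total 5).
CH(COOCH3): ester, 1 C=O (running total 6).
CH(OCOCH3): ester, 1 C=O (running total 7).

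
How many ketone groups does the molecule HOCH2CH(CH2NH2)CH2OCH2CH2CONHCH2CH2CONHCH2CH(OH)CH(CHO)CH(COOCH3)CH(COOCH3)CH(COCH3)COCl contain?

HO– on an sp³ carbon → alcohol.
pendant –CH2NH2: N on sp³ C, no adjacent C=O → amine.
C–O–C with sp³ carbons on both sides and no adjacent C=O → ether.
–C(=O)–N– linkage → amide (the N is not an amine).
–C(=O)–N– linkage → amide (the N is not an amine).
–OH on an sp³ carbon → alcohol (secondary).
pendant –CHO: carbonyl C bonded to C and H → aldehyde.
pendant –COOCH3: carbonyl C bonded to C and –OCH3 → ester.
pendant –COOCH3: carbonyl C bonded to C and –OCH3 → ester.
pendant –COCH3: carbonyl C bonded to two carbons → ketone.
–C(=O)Cl: carbonyl C bonded to C and to a halogen → acyl halide (not alkyl halide).
Ketone appears at: CH(COCH3) → 1.

1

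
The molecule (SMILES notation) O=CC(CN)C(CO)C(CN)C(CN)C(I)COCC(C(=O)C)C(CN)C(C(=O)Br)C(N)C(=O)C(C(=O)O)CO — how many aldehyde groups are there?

1

Working along the chain:
  OHC: terminal –CHO: carbonyl C bonded to H and C → aldehyde.
  CH(CH2NH2): pendant –CH2NH2: N on sp³ C, no adjacent C=O → amine.
  CH(CH2OH): pendant –CH2OH on an sp³ backbone C → alcohol.
  CH(CH2NH2): pendant –CH2NH2: N on sp³ C, no adjacent C=O → amine.
  CH(CH2NH2): pendant –CH2NH2: N on sp³ C, no adjacent C=O → amine.
  CH(I): halogen on an sp³ carbon → alkyl halide.
  CH2OCH2: C–O–C with sp³ carbons on both sides and no adjacent C=O → ether.
  CH(COCH3): pendant –COCH3: carbonyl C bonded to two carbons → ketone.
  CH(CH2NH2): pendant –CH2NH2: N on sp³ C, no adjacent C=O → amine.
  CH(COBr): pendant –C(=O)X: carbonyl C bonded to C and halogen → acyl halide.
  CH(NH2): –NH2 on an sp³ carbon with no adjacent C=O → amine.
  CO: –C(=O)– with carbon on both sides → ketone.
  CH(COOH): pendant –COOH: carbonyl C bonded to C and –OH → carboxylic acid.
  CH2OH: –OH on an sp³ carbon → alcohol.
Aldehyde appears at: OHC → 1.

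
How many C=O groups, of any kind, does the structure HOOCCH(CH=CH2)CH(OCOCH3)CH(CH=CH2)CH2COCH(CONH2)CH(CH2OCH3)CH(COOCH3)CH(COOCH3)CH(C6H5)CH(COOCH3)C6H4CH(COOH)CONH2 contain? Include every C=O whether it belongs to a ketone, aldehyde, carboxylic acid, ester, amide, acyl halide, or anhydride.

9

HOOC: carboxylic acid, 1 C=O (running total 1).
CH(OCOCH3): ester, 1 C=O (running total 2).
CO: ketone, 1 C=O (running total 3).
CH(CONH2): amide, 1 C=O (running total 4).
CH(COOCH3): ester, 1 C=O (running total 5).
CH(COOCH3): ester, 1 C=O (running total 6).
CH(COOCH3): ester, 1 C=O (running total 7).
CH(COOH): carboxylic acid, 1 C=O (running total 8).
CONH2: amide, 1 C=O (running total 9).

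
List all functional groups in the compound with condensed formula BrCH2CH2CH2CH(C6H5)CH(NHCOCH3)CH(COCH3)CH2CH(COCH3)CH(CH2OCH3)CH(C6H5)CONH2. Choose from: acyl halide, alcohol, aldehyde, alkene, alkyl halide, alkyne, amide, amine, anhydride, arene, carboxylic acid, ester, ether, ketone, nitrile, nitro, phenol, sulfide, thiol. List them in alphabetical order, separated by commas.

Reading the structure from left to right:
  BrCH2: halogen on an sp³ carbon → alkyl halide.
  CH(C6H5): pendant –C6H5: benzene ring → arene.
  CH(NHCOCH3): pendant –NHC(=O)CH3: N bonded to a carbonyl → amide (not amine).
  CH(COCH3): pendant –COCH3: carbonyl C bonded to two carbons → ketone.
  CH(COCH3): pendant –COCH3: carbonyl C bonded to two carbons → ketone.
  CH(CH2OCH3): pendant –CH2OCH3: C–O–C linkage → ether.
  CH(C6H5): pendant –C6H5: benzene ring → arene.
  CONH2: –C(=O)NH2: carbonyl C bonded to C and to N → amide (the N is not a separate amine).

alkyl halide, amide, arene, ether, ketone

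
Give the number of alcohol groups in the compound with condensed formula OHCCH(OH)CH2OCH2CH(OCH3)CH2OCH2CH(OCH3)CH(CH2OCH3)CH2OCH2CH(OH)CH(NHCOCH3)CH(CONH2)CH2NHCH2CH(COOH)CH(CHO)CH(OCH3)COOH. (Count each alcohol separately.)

2

terminal –CHO: carbonyl C bonded to H and C → aldehyde.
–OH on an sp³ carbon → alcohol (secondary).
C–O–C with sp³ carbons on both sides and no adjacent C=O → ether.
pendant –OCH3: C–O–C with sp³ C, no adjacent C=O → ether.
C–O–C with sp³ carbons on both sides and no adjacent C=O → ether.
pendant –OCH3: C–O–C with sp³ C, no adjacent C=O → ether.
pendant –CH2OCH3: C–O–C linkage → ether.
C–O–C with sp³ carbons on both sides and no adjacent C=O → ether.
–OH on an sp³ carbon → alcohol (secondary).
pendant –NHC(=O)CH3: N bonded to a carbonyl → amide (not amine).
pendant –CONH2: carbonyl C bonded to C and N → amide.
C–N–C with sp³ carbons and no adjacent C=O → amine (secondary).
pendant –COOH: carbonyl C bonded to C and –OH → carboxylic acid.
pendant –CHO: carbonyl C bonded to C and H → aldehyde.
pendant –OCH3: C–O–C with sp³ C, no adjacent C=O → ether.
–COOH: carbonyl C bonded to –OH and C → carboxylic acid (the –OH is not a separate alcohol).
Alcohol appears at: CH(OH), CH(OH) → 2.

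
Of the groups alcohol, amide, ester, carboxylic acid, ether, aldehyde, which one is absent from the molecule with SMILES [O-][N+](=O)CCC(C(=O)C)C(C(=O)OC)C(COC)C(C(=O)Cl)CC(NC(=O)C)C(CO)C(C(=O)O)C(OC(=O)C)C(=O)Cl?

aldehyde

ester: present (CH(COOCH3) — pendant –COOCH3: carbonyl C bonded to C and –OCH3 → ester).
alcohol: present (CH(CH2OH) — pendant –CH2OH on an sp³ backbone C → alcohol).
carboxylic acid: present (CH(COOH) — pendant –COOH: carbonyl C bonded to C and –OH → carboxylic acid).
amide: present (CH(NHCOCH3) — pendant –NHC(=O)CH3: N bonded to a carbonyl → amide (not amine)).
ether: present (CH(CH2OCH3) — pendant –CH2OCH3: C–O–C linkage → ether).
aldehyde: absent. In CH(COCH3), the carbonyl carbon is bonded to two carbons, so it is a ketone, not an aldehyde. In CH(COOH), the carbonyl carbon bears –OH, not –H, so it is a carboxylic acid.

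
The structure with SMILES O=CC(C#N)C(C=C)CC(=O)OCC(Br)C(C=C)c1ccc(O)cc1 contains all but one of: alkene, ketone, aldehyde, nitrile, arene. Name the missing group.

ketone

nitrile: present (CH(CN) — pendant –C≡N: nitrile).
alkene: present (CH(CH=CH2) — pendant –CH=CH2: C=C double bond → alkene).
arene: present (C6H4OH — –OH attached directly to an aromatic ring → phenol (not alcohol); the ring itself is an arene).
aldehyde: present (OHC — terminal –CHO: carbonyl C bonded to H and C → aldehyde).
ketone: absent. In CH2COOCH2, the C=O is bonded to an –O–C group, which defines an ester, not a ketone. In OHC, the carbonyl carbon carries an H, so it is an aldehyde, not a ketone.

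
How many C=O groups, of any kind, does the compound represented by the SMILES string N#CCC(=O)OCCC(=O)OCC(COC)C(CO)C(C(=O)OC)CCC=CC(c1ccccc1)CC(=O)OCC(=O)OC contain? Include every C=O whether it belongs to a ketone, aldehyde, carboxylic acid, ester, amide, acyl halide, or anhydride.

CH2COOCH2: ester, 1 C=O (running total 1).
CH2COOCH2: ester, 1 C=O (running total 2).
CH(COOCH3): ester, 1 C=O (running total 3).
CH2COOCH2: ester, 1 C=O (running total 4).
COOCH3: ester, 1 C=O (running total 5).

5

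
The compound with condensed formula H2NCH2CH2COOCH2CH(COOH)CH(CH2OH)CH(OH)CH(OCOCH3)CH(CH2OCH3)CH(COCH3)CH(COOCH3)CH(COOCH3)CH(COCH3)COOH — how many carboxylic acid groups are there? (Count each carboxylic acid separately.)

2

Taking each segment in turn:
  H2NCH2: –NH2 on an sp³ carbon with no adjacent C=O → amine.
  CH2COOCH2: –C(=O)–O–C with C on the carbonyl side → ester.
  CH(COOH): pendant –COOH: carbonyl C bonded to C and –OH → carboxylic acid.
  CH(CH2OH): pendant –CH2OH on an sp³ backbone C → alcohol.
  CH(OH): –OH on an sp³ carbon → alcohol (secondary).
  CH(OCOCH3): pendant –OC(=O)CH3: an acyloxy group → ester.
  CH(CH2OCH3): pendant –CH2OCH3: C–O–C linkage → ether.
  CH(COCH3): pendant –COCH3: carbonyl C bonded to two carbons → ketone.
  CH(COOCH3): pendant –COOCH3: carbonyl C bonded to C and –OCH3 → ester.
  CH(COOCH3): pendant –COOCH3: carbonyl C bonded to C and –OCH3 → ester.
  CH(COCH3): pendant –COCH3: carbonyl C bonded to two carbons → ketone.
  COOH: –COOH: carbonyl C bonded to –OH and C → carboxylic acid (the –OH is not a separate alcohol).
Carboxylic acid appears at: CH(COOH), COOH → 2.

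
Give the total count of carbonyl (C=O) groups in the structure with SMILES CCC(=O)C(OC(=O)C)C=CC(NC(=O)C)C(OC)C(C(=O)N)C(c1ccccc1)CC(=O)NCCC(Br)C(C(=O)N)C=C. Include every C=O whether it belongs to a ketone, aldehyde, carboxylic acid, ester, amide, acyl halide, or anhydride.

6

CO: ketone, 1 C=O (running total 1).
CH(OCOCH3): ester, 1 C=O (running total 2).
CH(NHCOCH3): amide, 1 C=O (running total 3).
CH(CONH2): amide, 1 C=O (running total 4).
CH2CONHCH2: amide, 1 C=O (running total 5).
CH(CONH2): amide, 1 C=O (running total 6).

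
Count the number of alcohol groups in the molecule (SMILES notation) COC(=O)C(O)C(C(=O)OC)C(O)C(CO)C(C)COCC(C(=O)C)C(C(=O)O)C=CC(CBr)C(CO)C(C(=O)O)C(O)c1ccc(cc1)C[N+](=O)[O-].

CH3O–C(=O)–: carbonyl C bonded to C and to –OCH3 → ester (not ketone + ether).
–OH on an sp³ carbon → alcohol (secondary).
pendant –COOCH3: carbonyl C bonded to C and –OCH3 → ester.
–OH on an sp³ carbon → alcohol (secondary).
pendant –CH2OH on an sp³ backbone C → alcohol.
C–O–C with sp³ carbons on both sides and no adjacent C=O → ether.
pendant –COCH3: carbonyl C bonded to two carbons → ketone.
pendant –COOH: carbonyl C bonded to C and –OH → carboxylic acid.
C=C double bond → alkene.
pendant –CH2X: halogen on sp³ carbon → alkyl halide.
pendant –CH2OH on an sp³ backbone C → alcohol.
pendant –COOH: carbonyl C bonded to C and –OH → carboxylic acid.
–OH on an sp³ carbon → alcohol (secondary).
para-disubstituted benzene ring → arene.
–NO2 on carbon → nitro group.
Alcohol appears at: CH(OH), CH(OH), CH(CH2OH), CH(CH2OH), CH(OH) → 5.

5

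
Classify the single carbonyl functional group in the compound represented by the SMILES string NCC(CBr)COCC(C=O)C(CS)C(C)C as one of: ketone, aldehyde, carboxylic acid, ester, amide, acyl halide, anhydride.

aldehyde

The carbonyl is in the CH(CHO) segment: pendant –CHO: carbonyl C bonded to C and H → aldehyde.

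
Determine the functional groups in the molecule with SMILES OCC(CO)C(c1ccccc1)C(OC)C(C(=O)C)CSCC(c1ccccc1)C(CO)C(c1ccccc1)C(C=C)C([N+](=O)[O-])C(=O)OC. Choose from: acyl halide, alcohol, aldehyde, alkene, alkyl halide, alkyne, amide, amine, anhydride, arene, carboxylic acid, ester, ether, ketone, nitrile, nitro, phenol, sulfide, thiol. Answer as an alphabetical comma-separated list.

Working along the chain:
  HOCH2: HO– on an sp³ carbon → alcohol.
  CH(CH2OH): pendant –CH2OH on an sp³ backbone C → alcohol.
  CH(C6H5): pendant –C6H5: benzene ring → arene.
  CH(OCH3): pendant –OCH3: C–O–C with sp³ C, no adjacent C=O → ether.
  CH(COCH3): pendant –COCH3: carbonyl C bonded to two carbons → ketone.
  CH2SCH2: C–S–C linkage → sulfide (thioether).
  CH(C6H5): pendant –C6H5: benzene ring → arene.
  CH(CH2OH): pendant –CH2OH on an sp³ backbone C → alcohol.
  CH(C6H5): pendant –C6H5: benzene ring → arene.
  CH(CH=CH2): pendant –CH=CH2: C=C double bond → alkene.
  CH(NO2): –NO2 on an sp³ carbon → nitro (the N=O is not a carbonyl).
  COOCH3: –C(=O)OCH3: carbonyl C bonded to C and to –OCH3 → ester (not ketone + ether).

alcohol, alkene, arene, ester, ether, ketone, nitro, sulfide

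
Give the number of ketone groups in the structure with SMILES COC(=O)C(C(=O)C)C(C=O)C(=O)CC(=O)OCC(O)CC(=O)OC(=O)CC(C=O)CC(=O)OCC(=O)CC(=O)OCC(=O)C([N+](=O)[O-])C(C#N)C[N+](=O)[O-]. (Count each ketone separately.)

CH3O–C(=O)–: carbonyl C bonded to C and to –OCH3 → ester (not ketone + ether).
pendant –COCH3: carbonyl C bonded to two carbons → ketone.
pendant –CHO: carbonyl C bonded to C and H → aldehyde.
–C(=O)– with carbon on both sides → ketone.
–C(=O)–O–C with C on the carbonyl side → ester.
–OH on an sp³ carbon → alcohol (secondary).
two acyl groups sharing one oxygen, –C(=O)–O–C(=O)– → anhydride.
pendant –CHO: carbonyl C bonded to C and H → aldehyde.
–C(=O)–O–C with C on the carbonyl side → ester.
–C(=O)– with carbon on both sides → ketone.
–C(=O)–O–C with C on the carbonyl side → ester.
–C(=O)– with carbon on both sides → ketone.
–NO2 on an sp³ carbon → nitro (the N=O is not a carbonyl).
pendant –C≡N: nitrile.
–NO2 on carbon → nitro group.
Ketone appears at: CH(COCH3), CO, CO, CO → 4.

4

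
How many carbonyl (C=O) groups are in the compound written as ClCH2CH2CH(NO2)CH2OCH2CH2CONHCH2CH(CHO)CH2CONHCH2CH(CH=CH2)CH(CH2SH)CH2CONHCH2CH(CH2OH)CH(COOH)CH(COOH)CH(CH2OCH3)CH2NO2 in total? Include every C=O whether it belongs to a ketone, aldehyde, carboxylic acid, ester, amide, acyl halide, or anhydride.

CH2CONHCH2: amide, 1 C=O (running total 1).
CH(CHO): aldehyde, 1 C=O (running total 2).
CH2CONHCH2: amide, 1 C=O (running total 3).
CH2CONHCH2: amide, 1 C=O (running total 4).
CH(COOH): carboxylic acid, 1 C=O (running total 5).
CH(COOH): carboxylic acid, 1 C=O (running total 6).

6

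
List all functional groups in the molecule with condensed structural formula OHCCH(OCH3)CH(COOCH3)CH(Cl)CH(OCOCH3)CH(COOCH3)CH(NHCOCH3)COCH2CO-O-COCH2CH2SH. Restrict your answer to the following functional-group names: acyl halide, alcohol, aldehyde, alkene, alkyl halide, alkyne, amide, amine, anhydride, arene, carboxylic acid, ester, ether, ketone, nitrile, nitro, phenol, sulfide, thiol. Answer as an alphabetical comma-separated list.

Working along the chain:
  OHC: terminal –CHO: carbonyl C bonded to H and C → aldehyde.
  CH(OCH3): pendant –OCH3: C–O–C with sp³ C, no adjacent C=O → ether.
  CH(COOCH3): pendant –COOCH3: carbonyl C bonded to C and –OCH3 → ester.
  CH(Cl): halogen on an sp³ carbon → alkyl halide.
  CH(OCOCH3): pendant –OC(=O)CH3: an acyloxy group → ester.
  CH(COOCH3): pendant –COOCH3: carbonyl C bonded to C and –OCH3 → ester.
  CH(NHCOCH3): pendant –NHC(=O)CH3: N bonded to a carbonyl → amide (not amine).
  CO: –C(=O)– with carbon on both sides → ketone.
  CH2CO-O-COCH2: two acyl groups sharing one oxygen, –C(=O)–O–C(=O)– → anhydride.
  CH2SH: –SH on an sp³ carbon → thiol.

aldehyde, alkyl halide, amide, anhydride, ester, ether, ketone, thiol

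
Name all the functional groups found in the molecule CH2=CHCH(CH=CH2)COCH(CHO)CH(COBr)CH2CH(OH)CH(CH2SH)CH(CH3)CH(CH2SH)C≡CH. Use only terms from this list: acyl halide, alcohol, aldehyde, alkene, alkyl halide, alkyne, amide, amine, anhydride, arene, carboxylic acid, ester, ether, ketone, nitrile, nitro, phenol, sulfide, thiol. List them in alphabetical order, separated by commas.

Reading the structure from left to right:
  CH2=CH: C=C double bond → alkene.
  CH(CH=CH2): pendant –CH=CH2: C=C double bond → alkene.
  CO: –C(=O)– with carbon on both sides → ketone.
  CH(CHO): pendant –CHO: carbonyl C bonded to C and H → aldehyde.
  CH(COBr): pendant –C(=O)X: carbonyl C bonded to C and halogen → acyl halide.
  CH(OH): –OH on an sp³ carbon → alcohol (secondary).
  CH(CH2SH): pendant –CH2SH → thiol.
  CH(CH2SH): pendant –CH2SH → thiol.
  C≡CH: C≡C triple bond → alkyne.

acyl halide, alcohol, aldehyde, alkene, alkyne, ketone, thiol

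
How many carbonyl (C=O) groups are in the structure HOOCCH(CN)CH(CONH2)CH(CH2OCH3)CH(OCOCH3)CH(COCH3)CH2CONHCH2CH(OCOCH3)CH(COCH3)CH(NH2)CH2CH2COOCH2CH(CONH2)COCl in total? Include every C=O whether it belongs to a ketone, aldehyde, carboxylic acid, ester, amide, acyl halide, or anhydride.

10

HOOC: carboxylic acid, 1 C=O (running total 1).
CH(CONH2): amide, 1 C=O (running total 2).
CH(OCOCH3): ester, 1 C=O (running total 3).
CH(COCH3): ketone, 1 C=O (running total 4).
CH2CONHCH2: amide, 1 C=O (running total 5).
CH(OCOCH3): ester, 1 C=O (running total 6).
CH(COCH3): ketone, 1 C=O (running total 7).
CH2COOCH2: ester, 1 C=O (running total 8).
CH(CONH2): amide, 1 C=O (running total 9).
COCl: acyl halide, 1 C=O (running total 10).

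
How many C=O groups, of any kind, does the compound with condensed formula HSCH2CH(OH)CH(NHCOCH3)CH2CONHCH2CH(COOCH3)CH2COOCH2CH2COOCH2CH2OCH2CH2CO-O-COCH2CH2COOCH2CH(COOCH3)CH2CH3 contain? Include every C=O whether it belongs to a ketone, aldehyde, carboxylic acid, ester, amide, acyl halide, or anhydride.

CH(NHCOCH3): amide, 1 C=O (running total 1).
CH2CONHCH2: amide, 1 C=O (running total 2).
CH(COOCH3): ester, 1 C=O (running total 3).
CH2COOCH2: ester, 1 C=O (running total 4).
CH2COOCH2: ester, 1 C=O (running total 5).
CH2CO-O-COCH2: anhydride, 2 C=O (running total 7).
CH2COOCH2: ester, 1 C=O (running total 8).
CH(COOCH3): ester, 1 C=O (running total 9).

9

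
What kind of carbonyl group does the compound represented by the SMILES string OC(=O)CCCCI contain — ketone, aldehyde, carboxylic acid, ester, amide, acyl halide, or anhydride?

The carbonyl is in the HOOC segment: –COOH: carbonyl C bonded to –OH and C → carboxylic acid (the –OH is not a separate alcohol).

carboxylic acid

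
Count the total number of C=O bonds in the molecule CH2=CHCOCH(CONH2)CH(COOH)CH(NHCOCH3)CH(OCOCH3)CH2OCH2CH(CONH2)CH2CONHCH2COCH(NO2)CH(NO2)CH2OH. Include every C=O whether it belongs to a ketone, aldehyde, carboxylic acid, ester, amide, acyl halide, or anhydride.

CO: ketone, 1 C=O (running total 1).
CH(CONH2): amide, 1 C=O (running total 2).
CH(COOH): carboxylic acid, 1 C=O (running total 3).
CH(NHCOCH3): amide, 1 C=O (running total 4).
CH(OCOCH3): ester, 1 C=O (running total 5).
CH(CONH2): amide, 1 C=O (running total 6).
CH2CONHCH2: amide, 1 C=O (running total 7).
CO: ketone, 1 C=O (running total 8).

8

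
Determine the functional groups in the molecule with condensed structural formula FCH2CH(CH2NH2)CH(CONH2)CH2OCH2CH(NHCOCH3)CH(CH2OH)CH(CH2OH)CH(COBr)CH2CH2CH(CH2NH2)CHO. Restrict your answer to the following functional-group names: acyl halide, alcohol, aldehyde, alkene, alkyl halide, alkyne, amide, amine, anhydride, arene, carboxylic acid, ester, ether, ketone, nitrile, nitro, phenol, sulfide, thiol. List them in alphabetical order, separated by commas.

acyl halide, alcohol, aldehyde, alkyl halide, amide, amine, ether

Taking each segment in turn:
  FCH2: halogen on an sp³ carbon → alkyl halide.
  CH(CH2NH2): pendant –CH2NH2: N on sp³ C, no adjacent C=O → amine.
  CH(CONH2): pendant –CONH2: carbonyl C bonded to C and N → amide.
  CH2OCH2: C–O–C with sp³ carbons on both sides and no adjacent C=O → ether.
  CH(NHCOCH3): pendant –NHC(=O)CH3: N bonded to a carbonyl → amide (not amine).
  CH(CH2OH): pendant –CH2OH on an sp³ backbone C → alcohol.
  CH(CH2OH): pendant –CH2OH on an sp³ backbone C → alcohol.
  CH(COBr): pendant –C(=O)X: carbonyl C bonded to C and halogen → acyl halide.
  CH(CH2NH2): pendant –CH2NH2: N on sp³ C, no adjacent C=O → amine.
  CHO: terminal –CHO: carbonyl C bonded to H and C → aldehyde.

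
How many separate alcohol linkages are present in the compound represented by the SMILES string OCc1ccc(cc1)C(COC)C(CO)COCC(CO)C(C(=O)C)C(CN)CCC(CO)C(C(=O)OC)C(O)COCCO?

HO– on an sp³ carbon → alcohol.
para-disubstituted benzene ring → arene.
pendant –CH2OCH3: C–O–C linkage → ether.
pendant –CH2OH on an sp³ backbone C → alcohol.
C–O–C with sp³ carbons on both sides and no adjacent C=O → ether.
pendant –CH2OH on an sp³ backbone C → alcohol.
pendant –COCH3: carbonyl C bonded to two carbons → ketone.
pendant –CH2NH2: N on sp³ C, no adjacent C=O → amine.
pendant –CH2OH on an sp³ backbone C → alcohol.
pendant –COOCH3: carbonyl C bonded to C and –OCH3 → ester.
–OH on an sp³ carbon → alcohol (secondary).
C–O–C with sp³ carbons on both sides and no adjacent C=O → ether.
–OH on an sp³ carbon → alcohol.
Alcohol appears at: HOCH2, CH(CH2OH), CH(CH2OH), CH(CH2OH), CH(OH), CH2OH → 6.

6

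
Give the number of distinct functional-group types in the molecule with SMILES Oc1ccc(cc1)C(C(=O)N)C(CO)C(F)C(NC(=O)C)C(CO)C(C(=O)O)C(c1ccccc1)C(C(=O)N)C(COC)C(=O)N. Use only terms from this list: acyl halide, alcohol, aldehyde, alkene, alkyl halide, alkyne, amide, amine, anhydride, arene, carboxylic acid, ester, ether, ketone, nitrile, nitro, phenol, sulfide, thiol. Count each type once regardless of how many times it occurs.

7

Taking each segment in turn:
  HOC6H4: –OH attached directly to an aromatic ring → phenol (not alcohol); the ring itself is an arene.
  CH(CONH2): pendant –CONH2: carbonyl C bonded to C and N → amide.
  CH(CH2OH): pendant –CH2OH on an sp³ backbone C → alcohol.
  CH(F): halogen on an sp³ carbon → alkyl halide.
  CH(NHCOCH3): pendant –NHC(=O)CH3: N bonded to a carbonyl → amide (not amine).
  CH(CH2OH): pendant –CH2OH on an sp³ backbone C → alcohol.
  CH(COOH): pendant –COOH: carbonyl C bonded to C and –OH → carboxylic acid.
  CH(C6H5): pendant –C6H5: benzene ring → arene.
  CH(CONH2): pendant –CONH2: carbonyl C bonded to C and N → amide.
  CH(CH2OCH3): pendant –CH2OCH3: C–O–C linkage → ether.
  CONH2: –C(=O)NH2: carbonyl C bonded to C and to N → amide (the N is not a separate amine).
Distinct types present: alcohol, alkyl halide, amide, arene, carboxylic acid, ether, phenol.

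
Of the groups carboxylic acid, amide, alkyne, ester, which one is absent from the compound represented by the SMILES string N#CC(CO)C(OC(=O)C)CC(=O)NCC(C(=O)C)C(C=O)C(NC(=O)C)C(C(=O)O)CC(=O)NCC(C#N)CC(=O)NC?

alkyne

carboxylic acid: present (CH(COOH) — pendant –COOH: carbonyl C bonded to C and –OH → carboxylic acid).
ester: present (CH(OCOCH3) — pendant –OC(=O)CH3: an acyloxy group → ester).
amide: present (CH2CONHCH2 — –C(=O)–N– linkage → amide (the N is not an amine)).
alkyne: absent. In each of N≡C and CH(CN), the triple bond is C≡N, not C≡C, so it is a nitrile.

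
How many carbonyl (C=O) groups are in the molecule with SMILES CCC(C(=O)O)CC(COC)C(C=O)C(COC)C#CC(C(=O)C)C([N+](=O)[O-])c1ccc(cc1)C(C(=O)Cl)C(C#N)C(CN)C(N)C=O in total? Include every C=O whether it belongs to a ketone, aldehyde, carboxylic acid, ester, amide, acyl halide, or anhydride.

5

CH(COOH): carboxylic acid, 1 C=O (running total 1).
CH(CHO): aldehyde, 1 C=O (running total 2).
CH(COCH3): ketone, 1 C=O (running total 3).
CH(COCl): acyl halide, 1 C=O (running total 4).
CHO: aldehyde, 1 C=O (running total 5).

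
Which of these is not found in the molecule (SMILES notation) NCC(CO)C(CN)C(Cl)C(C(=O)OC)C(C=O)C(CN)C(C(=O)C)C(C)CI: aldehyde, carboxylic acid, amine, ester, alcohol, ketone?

ester: present (CH(COOCH3) — pendant –COOCH3: carbonyl C bonded to C and –OCH3 → ester).
ketone: present (CH(COCH3) — pendant –COCH3: carbonyl C bonded to two carbons → ketone).
amine: present (H2NCH2 — –NH2 on an sp³ carbon with no adjacent C=O → amine).
alcohol: present (CH(CH2OH) — pendant –CH2OH on an sp³ backbone C → alcohol).
aldehyde: present (CH(CHO) — pendant –CHO: carbonyl C bonded to C and H → aldehyde).
carboxylic acid: absent. In CH(COOCH3), the acyl oxygen is bonded to carbon (–O–C), not to H, so this is an ester.

carboxylic acid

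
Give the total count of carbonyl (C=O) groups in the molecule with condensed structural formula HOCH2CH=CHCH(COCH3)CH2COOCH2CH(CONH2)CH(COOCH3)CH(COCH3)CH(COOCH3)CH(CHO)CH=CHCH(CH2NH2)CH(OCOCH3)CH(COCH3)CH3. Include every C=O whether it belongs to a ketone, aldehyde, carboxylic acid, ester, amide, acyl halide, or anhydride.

CH(COCH3): ketone, 1 C=O (running total 1).
CH2COOCH2: ester, 1 C=O (running total 2).
CH(CONH2): amide, 1 C=O (running total 3).
CH(COOCH3): ester, 1 C=O (running total 4).
CH(COCH3): ketone, 1 C=O (running total 5).
CH(COOCH3): ester, 1 C=O (running total 6).
CH(CHO): aldehyde, 1 C=O (running total 7).
CH(OCOCH3): ester, 1 C=O (running total 8).
CH(COCH3): ketone, 1 C=O (running total 9).

9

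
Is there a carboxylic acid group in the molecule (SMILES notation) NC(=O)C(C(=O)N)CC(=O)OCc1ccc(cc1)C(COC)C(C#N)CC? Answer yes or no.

Reading the structure from left to right:
  H2NCO: –C(=O)NH2: carbonyl C bonded to C and to N → amide (the N is not a separate amine).
  CH(CONH2): pendant –CONH2: carbonyl C bonded to C and N → amide.
  CH2COOCH2: –C(=O)–O–C with C on the carbonyl side → ester.
  C6H4: para-disubstituted benzene ring → arene.
  CH(CH2OCH3): pendant –CH2OCH3: C–O–C linkage → ether.
  CH(CN): pendant –C≡N: nitrile.
In CH2COOCH2, the acyl oxygen is bonded to carbon (–O–C), not to H, so this is an ester. In each of H2NCO and CH(CONH2), the carbonyl is bonded to nitrogen, not to –OH; that is an amide.
The groups actually present are: amide, arene, ester, ether, nitrile.

no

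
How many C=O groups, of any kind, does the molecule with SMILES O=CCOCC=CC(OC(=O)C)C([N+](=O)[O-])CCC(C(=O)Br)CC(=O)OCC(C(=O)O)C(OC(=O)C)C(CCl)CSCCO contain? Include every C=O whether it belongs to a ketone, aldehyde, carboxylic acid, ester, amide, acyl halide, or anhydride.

6

OHC: aldehyde, 1 C=O (running total 1).
CH(OCOCH3): ester, 1 C=O (running total 2).
CH(COBr): acyl halide, 1 C=O (running total 3).
CH2COOCH2: ester, 1 C=O (running total 4).
CH(COOH): carboxylic acid, 1 C=O (running total 5).
CH(OCOCH3): ester, 1 C=O (running total 6).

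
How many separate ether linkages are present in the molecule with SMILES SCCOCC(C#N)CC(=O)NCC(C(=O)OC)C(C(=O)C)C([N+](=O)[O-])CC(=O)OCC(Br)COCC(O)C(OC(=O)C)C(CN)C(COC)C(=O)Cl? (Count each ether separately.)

3

–SH on an sp³ carbon → thiol.
C–O–C with sp³ carbons on both sides and no adjacent C=O → ether.
pendant –C≡N: nitrile.
–C(=O)–N– linkage → amide (the N is not an amine).
pendant –COOCH3: carbonyl C bonded to C and –OCH3 → ester.
pendant –COCH3: carbonyl C bonded to two carbons → ketone.
–NO2 on an sp³ carbon → nitro (the N=O is not a carbonyl).
–C(=O)–O–C with C on the carbonyl side → ester.
halogen on an sp³ carbon → alkyl halide.
C–O–C with sp³ carbons on both sides and no adjacent C=O → ether.
–OH on an sp³ carbon → alcohol (secondary).
pendant –OC(=O)CH3: an acyloxy group → ester.
pendant –CH2NH2: N on sp³ C, no adjacent C=O → amine.
pendant –CH2OCH3: C–O–C linkage → ether.
–C(=O)Cl: carbonyl C bonded to C and to a halogen → acyl halide (not alkyl halide).
Ether appears at: CH2OCH2, CH2OCH2, CH(CH2OCH3) → 3.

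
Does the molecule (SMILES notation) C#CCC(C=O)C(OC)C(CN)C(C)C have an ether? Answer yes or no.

yes

C≡C triple bond → alkyne.
pendant –CHO: carbonyl C bonded to C and H → aldehyde.
pendant –OCH3: C–O–C with sp³ C, no adjacent C=O → ether.
pendant –CH2NH2: N on sp³ C, no adjacent C=O → amine.
The CH(OCH3) segment supplies the ether: pendant –OCH3: C–O–C with sp³ C, no adjacent C=O → ether.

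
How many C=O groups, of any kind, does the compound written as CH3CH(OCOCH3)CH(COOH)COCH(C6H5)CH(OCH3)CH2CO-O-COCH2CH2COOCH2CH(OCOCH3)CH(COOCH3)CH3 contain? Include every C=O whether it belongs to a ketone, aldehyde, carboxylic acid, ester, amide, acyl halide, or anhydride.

CH(OCOCH3): ester, 1 C=O (running total 1).
CH(COOH): carboxylic acid, 1 C=O (running total 2).
CO: ketone, 1 C=O (running total 3).
CH2CO-O-COCH2: anhydride, 2 C=O (running total 5).
CH2COOCH2: ester, 1 C=O (running total 6).
CH(OCOCH3): ester, 1 C=O (running total 7).
CH(COOCH3): ester, 1 C=O (running total 8).

8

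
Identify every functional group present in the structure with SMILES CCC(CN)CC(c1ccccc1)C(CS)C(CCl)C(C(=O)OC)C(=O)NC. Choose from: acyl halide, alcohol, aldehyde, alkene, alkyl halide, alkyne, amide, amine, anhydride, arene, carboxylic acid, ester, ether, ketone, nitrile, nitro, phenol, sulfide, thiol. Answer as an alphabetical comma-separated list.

pendant –CH2NH2: N on sp³ C, no adjacent C=O → amine.
pendant –C6H5: benzene ring → arene.
pendant –CH2SH → thiol.
pendant –CH2X: halogen on sp³ carbon → alkyl halide.
pendant –COOCH3: carbonyl C bonded to C and –OCH3 → ester.
–C(=O)NHCH3: carbonyl C bonded to C and to N → amide (the N is not an amine).

alkyl halide, amide, amine, arene, ester, thiol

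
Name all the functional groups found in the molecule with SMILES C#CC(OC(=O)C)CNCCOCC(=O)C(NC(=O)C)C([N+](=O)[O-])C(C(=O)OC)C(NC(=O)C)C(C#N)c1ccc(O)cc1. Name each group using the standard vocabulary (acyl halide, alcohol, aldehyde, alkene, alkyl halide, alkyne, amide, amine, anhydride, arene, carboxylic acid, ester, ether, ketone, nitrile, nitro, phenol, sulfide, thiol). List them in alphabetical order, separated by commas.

alkyne, amide, amine, arene, ester, ether, ketone, nitrile, nitro, phenol

C≡C triple bond → alkyne.
pendant –OC(=O)CH3: an acyloxy group → ester.
C–N–C with sp³ carbons and no adjacent C=O → amine (secondary).
C–O–C with sp³ carbons on both sides and no adjacent C=O → ether.
–C(=O)– with carbon on both sides → ketone.
pendant –NHC(=O)CH3: N bonded to a carbonyl → amide (not amine).
–NO2 on an sp³ carbon → nitro (the N=O is not a carbonyl).
pendant –COOCH3: carbonyl C bonded to C and –OCH3 → ester.
pendant –NHC(=O)CH3: N bonded to a carbonyl → amide (not amine).
pendant –C≡N: nitrile.
–OH attached directly to an aromatic ring → phenol (not alcohol); the ring itself is an arene.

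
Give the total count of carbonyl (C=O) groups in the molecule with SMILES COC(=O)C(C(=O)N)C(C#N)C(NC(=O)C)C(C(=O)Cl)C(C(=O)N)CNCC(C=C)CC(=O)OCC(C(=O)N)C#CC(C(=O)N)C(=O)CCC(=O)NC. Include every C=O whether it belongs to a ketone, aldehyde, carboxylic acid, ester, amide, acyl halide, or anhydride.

CH3OOC: ester, 1 C=O (running total 1).
CH(CONH2): amide, 1 C=O (running total 2).
CH(NHCOCH3): amide, 1 C=O (running total 3).
CH(COCl): acyl halide, 1 C=O (running total 4).
CH(CONH2): amide, 1 C=O (running total 5).
CH2COOCH2: ester, 1 C=O (running total 6).
CH(CONH2): amide, 1 C=O (running total 7).
CH(CONH2): amide, 1 C=O (running total 8).
CO: ketone, 1 C=O (running total 9).
CONHCH3: amide, 1 C=O (running total 10).

10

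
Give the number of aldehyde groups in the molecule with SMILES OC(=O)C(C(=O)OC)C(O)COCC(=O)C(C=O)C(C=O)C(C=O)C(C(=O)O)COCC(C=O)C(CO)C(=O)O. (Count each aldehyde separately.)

4

Taking each segment in turn:
  HOOC: –COOH: carbonyl C bonded to –OH and C → carboxylic acid (the –OH is not a separate alcohol).
  CH(COOCH3): pendant –COOCH3: carbonyl C bonded to C and –OCH3 → ester.
  CH(OH): –OH on an sp³ carbon → alcohol (secondary).
  CH2OCH2: C–O–C with sp³ carbons on both sides and no adjacent C=O → ether.
  CO: –C(=O)– with carbon on both sides → ketone.
  CH(CHO): pendant –CHO: carbonyl C bonded to C and H → aldehyde.
  CH(CHO): pendant –CHO: carbonyl C bonded to C and H → aldehyde.
  CH(CHO): pendant –CHO: carbonyl C bonded to C and H → aldehyde.
  CH(COOH): pendant –COOH: carbonyl C bonded to C and –OH → carboxylic acid.
  CH2OCH2: C–O–C with sp³ carbons on both sides and no adjacent C=O → ether.
  CH(CHO): pendant –CHO: carbonyl C bonded to C and H → aldehyde.
  CH(CH2OH): pendant –CH2OH on an sp³ backbone C → alcohol.
  COOH: –COOH: carbonyl C bonded to –OH and C → carboxylic acid (the –OH is not a separate alcohol).
Aldehyde appears at: CH(CHO), CH(CHO), CH(CHO), CH(CHO) → 4.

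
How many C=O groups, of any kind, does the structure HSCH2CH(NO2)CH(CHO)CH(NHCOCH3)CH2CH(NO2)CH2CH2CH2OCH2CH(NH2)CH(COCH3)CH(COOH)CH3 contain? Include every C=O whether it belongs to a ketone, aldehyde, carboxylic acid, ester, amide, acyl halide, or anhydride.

4

CH(CHO): aldehyde, 1 C=O (running total 1).
CH(NHCOCH3): amide, 1 C=O (running total 2).
CH(COCH3): ketone, 1 C=O (running total 3).
CH(COOH): carboxylic acid, 1 C=O (running total 4).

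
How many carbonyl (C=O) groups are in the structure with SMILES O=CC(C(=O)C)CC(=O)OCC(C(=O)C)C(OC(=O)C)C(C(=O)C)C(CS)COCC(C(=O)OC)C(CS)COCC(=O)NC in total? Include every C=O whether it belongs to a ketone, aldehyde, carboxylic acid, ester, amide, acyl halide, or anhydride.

8

OHC: aldehyde, 1 C=O (running total 1).
CH(COCH3): ketone, 1 C=O (running total 2).
CH2COOCH2: ester, 1 C=O (running total 3).
CH(COCH3): ketone, 1 C=O (running total 4).
CH(OCOCH3): ester, 1 C=O (running total 5).
CH(COCH3): ketone, 1 C=O (running total 6).
CH(COOCH3): ester, 1 C=O (running total 7).
CONHCH3: amide, 1 C=O (running total 8).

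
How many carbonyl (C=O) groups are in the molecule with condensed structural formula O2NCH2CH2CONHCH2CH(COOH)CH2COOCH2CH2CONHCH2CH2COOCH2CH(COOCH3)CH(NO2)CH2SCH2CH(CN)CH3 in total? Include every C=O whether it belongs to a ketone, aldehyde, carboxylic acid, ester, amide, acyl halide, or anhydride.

6

CH2CONHCH2: amide, 1 C=O (running total 1).
CH(COOH): carboxylic acid, 1 C=O (running total 2).
CH2COOCH2: ester, 1 C=O (running total 3).
CH2CONHCH2: amide, 1 C=O (running total 4).
CH2COOCH2: ester, 1 C=O (running total 5).
CH(COOCH3): ester, 1 C=O (running total 6).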